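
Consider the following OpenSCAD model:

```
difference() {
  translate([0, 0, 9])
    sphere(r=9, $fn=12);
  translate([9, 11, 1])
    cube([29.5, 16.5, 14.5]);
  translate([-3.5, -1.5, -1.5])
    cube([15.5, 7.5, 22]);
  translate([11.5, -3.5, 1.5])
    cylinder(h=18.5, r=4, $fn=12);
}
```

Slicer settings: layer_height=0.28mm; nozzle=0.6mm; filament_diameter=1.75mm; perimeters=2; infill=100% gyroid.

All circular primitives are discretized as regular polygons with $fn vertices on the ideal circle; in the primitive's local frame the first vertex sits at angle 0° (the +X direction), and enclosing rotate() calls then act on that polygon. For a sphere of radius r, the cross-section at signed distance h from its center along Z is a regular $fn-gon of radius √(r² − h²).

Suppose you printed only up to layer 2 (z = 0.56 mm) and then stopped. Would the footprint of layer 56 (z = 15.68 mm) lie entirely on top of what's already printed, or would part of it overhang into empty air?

part overhangs

Compare the two slices. At z = 0.56: the r=9 sphere slices to a regular 12-gon of circumradius 3.125 (√(r²−h²) with h=8.44 from center) (area = (12/2)·3.125²·sin(360°/12) = 29.30 mm²); the cube at (9, 11) does not reach this height (z outside [1, 15.5]); the 15.5×7.5 cube at (-3.5, -1.5) contributes its full rectangle (area 116.25 mm²); the cylinder at (11.5, -3.5) does not reach this height (z outside [1.5, 20]); After the difference (first − rest): starting from the r=9 sphere (29.30 mm²), the 15.5×7.5 cube at (-3.5, -1.5) partially overlaps it — only the 23.42 mm² overlap (of its 116.25 mm²) is removed, clipping the outline — area = 5.88 mm². At z = 15.68: the sphere: section is a regular 12-gon, circumradius = √(r²−h²) = √(9²−6.68²) = 6.031 (area = (12/2)·6.031²·sin(360°/12) = 109.13 mm²); the cube at (9, 11) is absent (z outside [1, 15.5]); the 15.5×7.5 cube at (-3.5, -1.5) contributes its full rectangle (area 116.25 mm²); the cylinder at (11.5, -3.5): section is a regular 12-gon, circumradius r=4 (area = (12/2)·4.000²·sin(360°/12) = 48.00 mm²); After the difference (first − rest): starting from the r=9 sphere (109.13 mm²), the 15.5×7.5 cube at (-3.5, -1.5) partially overlaps it — only the 60.66 mm² overlap (of its 116.25 mm²) is removed, clipping the outline; the r=4 cylinder at (11.5, -3.5) misses the remaining region (no effect) — area = 48.47 mm². Checking containment: at z = 15.68 the cross-section extends beyond the z = 0.56 cross-section by about 42.60 mm².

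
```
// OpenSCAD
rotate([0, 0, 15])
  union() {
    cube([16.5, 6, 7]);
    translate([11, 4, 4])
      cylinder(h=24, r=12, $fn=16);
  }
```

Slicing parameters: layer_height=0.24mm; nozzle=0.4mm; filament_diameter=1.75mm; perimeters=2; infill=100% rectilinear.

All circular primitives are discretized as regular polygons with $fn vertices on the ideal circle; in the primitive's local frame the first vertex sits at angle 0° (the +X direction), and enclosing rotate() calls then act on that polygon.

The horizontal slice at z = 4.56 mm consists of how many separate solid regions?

At z = 4.56 mm: the 16.5×6 cube contributes its full rectangle; the r=12 cylinder at (11, 4) contributes a regular 16-gon of circumradius 12; Combining (union): the 16.5×6 cube lies entirely inside the r=12 cylinder at (11, 4), so the union is just the r=12 cylinder at (11, 4) — 1 connected region; (rotated 15° about Z; rotation is an isometry so areas/perimeters/island counts are preserved). The result has 1 disconnected region.

1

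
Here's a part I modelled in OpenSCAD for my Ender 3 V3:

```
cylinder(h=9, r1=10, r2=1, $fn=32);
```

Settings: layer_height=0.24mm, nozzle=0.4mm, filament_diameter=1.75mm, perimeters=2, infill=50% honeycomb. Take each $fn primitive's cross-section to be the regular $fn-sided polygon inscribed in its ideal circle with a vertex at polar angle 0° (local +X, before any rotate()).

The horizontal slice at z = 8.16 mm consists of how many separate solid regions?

1

At z = 8.16 mm: the cone contributes a regular 32-gon of circumradius 1.840 (interpolated between r1=10 and r2=1 at t=0.907). The result has 1 disconnected region.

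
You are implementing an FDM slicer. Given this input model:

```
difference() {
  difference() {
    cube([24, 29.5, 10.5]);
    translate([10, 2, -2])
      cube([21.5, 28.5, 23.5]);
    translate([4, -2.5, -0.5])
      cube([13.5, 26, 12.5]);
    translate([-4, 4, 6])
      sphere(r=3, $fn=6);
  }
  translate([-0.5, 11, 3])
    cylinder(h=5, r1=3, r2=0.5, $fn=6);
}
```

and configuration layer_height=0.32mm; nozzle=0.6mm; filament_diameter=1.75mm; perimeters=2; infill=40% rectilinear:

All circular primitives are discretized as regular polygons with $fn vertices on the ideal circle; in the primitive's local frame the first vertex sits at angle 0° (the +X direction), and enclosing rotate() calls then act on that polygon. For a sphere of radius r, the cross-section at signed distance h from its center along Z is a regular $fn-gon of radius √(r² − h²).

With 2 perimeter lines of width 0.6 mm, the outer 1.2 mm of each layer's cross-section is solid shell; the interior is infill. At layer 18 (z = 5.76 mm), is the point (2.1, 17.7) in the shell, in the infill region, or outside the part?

infill

At z = 5.76 mm: the 24×29.5 cube contributes its full rectangle; the cube at (10, 2) (footprint 21.5×28.5) is included at this height; the cube at (4, -2.5) is present — its section is the full 13.5×26 rectangle; the r=3 sphere at (-4, 4) contributes a regular 6-gon of circumradius √(3²−0.24²) = 2.990; Subtracting the remaining from the first: starting from the 24×29.5 cube, the 21.5×28.5 cube at (10, 2) partially overlaps it — only the 385.00 mm² overlap (of its 612.75 mm²) is removed, clipping the outline; the 13.5×26 cube at (4, -2.5) partially overlaps it — only the 156.00 mm² overlap (of its 351.00 mm²) is removed, clipping the outline; the r=3 sphere at (-4, 4) misses the remaining region (no effect) — 2 connected regions; the cone at (-0.5, 11) (r1=3→r2=0.5) has section circumradius 1.620 here — a regular 6-gon; After the difference (first − rest): starting from the result so far, the cone at (-0.5, 11) partially overlaps it — only the 2.01 mm² overlap (of its 6.82 mm²) is removed, clipping the outline — 2 connected regions. Overall, the cross-section has 2 separate islands. The nearest boundary edge runs (4.00, 23.50)→(4.00, 0.00); distance from the point to it = 1.90 mm. (Shell/infill is judged within the island containing the point — the largest one.) The point is inside the cross-section and 1.90 mm from the nearest boundary — more than the 1.2 mm shell width (2 × 0.6), so it's in the infill interior.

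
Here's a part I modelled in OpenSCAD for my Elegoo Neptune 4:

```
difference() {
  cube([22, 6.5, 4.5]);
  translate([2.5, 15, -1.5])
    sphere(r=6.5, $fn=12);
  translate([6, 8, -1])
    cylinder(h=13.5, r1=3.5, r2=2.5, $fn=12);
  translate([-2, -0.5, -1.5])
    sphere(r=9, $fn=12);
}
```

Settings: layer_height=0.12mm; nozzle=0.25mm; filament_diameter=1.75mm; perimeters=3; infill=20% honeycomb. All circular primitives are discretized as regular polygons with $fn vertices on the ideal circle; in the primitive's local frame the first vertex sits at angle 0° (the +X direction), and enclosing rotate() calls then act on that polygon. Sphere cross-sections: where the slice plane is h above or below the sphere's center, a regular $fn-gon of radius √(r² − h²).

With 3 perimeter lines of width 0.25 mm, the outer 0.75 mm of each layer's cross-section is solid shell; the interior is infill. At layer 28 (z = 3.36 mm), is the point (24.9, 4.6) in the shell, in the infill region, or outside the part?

At z = 3.36 mm: the cube is present — its section is the full 22×6.5 rectangle; the r=6.5 sphere at (2.5, 15) contributes a regular 12-gon of circumradius √(6.5²−4.86²) = 4.316; the cone at (6, 8) (r1=3.5→r2=2.5) has section circumradius 3.177 here — a regular 12-gon; the sphere at (-2, -0.5): section is a regular 12-gon, circumradius = √(r²−h²) = √(9²−4.86²) = 7.575; Taking the first minus the rest: starting from the 22×6.5 cube, the r=6.5 sphere at (2.5, 15) misses the remaining region (no effect); the cone at (6, 8) partially overlaps it — only the 6.21 mm² overlap (of its 30.28 mm²) is removed, clipping the outline; the r=9 sphere at (-2, -0.5) partially overlaps it — only the 25.66 mm² overlap (of its 172.14 mm²) is removed, clipping the outline — 1 connected region. Overall, the cross-section is a single solid region. The nearest boundary edge runs (22.00, 6.50)→(22.00, 0.00); distance from the point to it = 2.90 mm. The point is not inside any of the regions above, so it lies outside the cross-section (2.90 mm from the nearest boundary).

outside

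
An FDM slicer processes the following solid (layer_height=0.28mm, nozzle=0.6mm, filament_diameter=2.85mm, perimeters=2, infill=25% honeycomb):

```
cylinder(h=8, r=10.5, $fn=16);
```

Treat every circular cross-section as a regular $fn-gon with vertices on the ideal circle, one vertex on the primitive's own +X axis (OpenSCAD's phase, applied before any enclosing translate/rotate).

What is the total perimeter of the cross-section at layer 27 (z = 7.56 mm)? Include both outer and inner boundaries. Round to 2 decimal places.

65.55 mm

At z = 7.56 mm: the r=10.5 cylinder contributes a regular 16-gon of circumradius 10.5 (perimeter = 2·16·10.500·sin(180°/16) = 65.55 mm). Overall, the cross-section is a single solid region. Total boundary length (outer) = 65.55 mm.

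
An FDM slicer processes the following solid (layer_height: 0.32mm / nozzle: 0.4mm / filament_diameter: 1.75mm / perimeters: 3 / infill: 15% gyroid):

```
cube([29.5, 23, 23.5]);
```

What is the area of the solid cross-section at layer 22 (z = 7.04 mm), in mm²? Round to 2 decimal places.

678.50 mm²

At z = 7.04 mm: the cube is present — its section is the full 29.5×23 rectangle (area 678.50 mm²). Overall, the cross-section is a single solid region. Net area = 678.50 mm².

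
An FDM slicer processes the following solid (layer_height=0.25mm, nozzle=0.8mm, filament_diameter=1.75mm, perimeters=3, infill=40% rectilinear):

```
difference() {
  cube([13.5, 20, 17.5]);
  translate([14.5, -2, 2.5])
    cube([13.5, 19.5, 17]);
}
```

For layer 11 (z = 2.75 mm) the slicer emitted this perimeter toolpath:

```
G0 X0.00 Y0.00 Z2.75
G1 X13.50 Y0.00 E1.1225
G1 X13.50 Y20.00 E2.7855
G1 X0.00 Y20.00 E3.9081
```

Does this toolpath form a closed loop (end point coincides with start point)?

Start point (G0): (0.00, 0.00). End point (last G1): the path does not return to the start — open.

no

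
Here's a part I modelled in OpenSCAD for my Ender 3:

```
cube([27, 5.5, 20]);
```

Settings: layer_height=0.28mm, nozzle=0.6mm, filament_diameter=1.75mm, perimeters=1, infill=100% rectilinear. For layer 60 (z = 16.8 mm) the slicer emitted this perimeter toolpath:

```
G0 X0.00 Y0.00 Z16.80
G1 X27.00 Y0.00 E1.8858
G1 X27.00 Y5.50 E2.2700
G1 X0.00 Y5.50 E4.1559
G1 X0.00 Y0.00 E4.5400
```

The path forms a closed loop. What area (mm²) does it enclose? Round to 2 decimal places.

Apply the shoelace formula to the sequence of (X, Y) vertices; enclosed area = 148.50 mm².

148.50 mm²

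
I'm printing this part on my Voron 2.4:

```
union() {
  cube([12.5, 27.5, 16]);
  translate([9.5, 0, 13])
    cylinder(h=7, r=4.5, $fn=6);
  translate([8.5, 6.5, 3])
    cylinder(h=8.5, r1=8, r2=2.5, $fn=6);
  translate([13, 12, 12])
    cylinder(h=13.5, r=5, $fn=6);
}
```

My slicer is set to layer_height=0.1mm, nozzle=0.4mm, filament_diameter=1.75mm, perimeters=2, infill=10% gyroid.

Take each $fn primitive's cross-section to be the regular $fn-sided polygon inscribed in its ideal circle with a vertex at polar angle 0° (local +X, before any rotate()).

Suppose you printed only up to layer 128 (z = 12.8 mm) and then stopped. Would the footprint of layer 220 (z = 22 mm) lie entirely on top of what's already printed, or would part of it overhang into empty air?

entirely on top

Compare the two slices. At z = 12.8: the 12.5×27.5 cube contributes its full rectangle (area 343.75 mm²); the cylinder at (9.5, 0) is not intersected at this z (z outside [13, 20]); the cone at (8.5, 6.5) does not reach this height (z outside [3, 11.5]); the r=5 cylinder at (13, 12) contributes a regular 6-gon of circumradius 5 (area = (6/2)·5.000²·sin(360°/6) = 64.95 mm²); Taking the union: the regions partially overlap — summed areas 408.70 mm² minus the doubly-counted overlap 28.15 mm² gives 380.56 mm² — area = 380.56 mm². At z = 22: the cube is not intersected at this z (z outside [0, 16]); the cylinder at (9.5, 0) is absent (z outside [13, 20]); the cone at (8.5, 6.5) does not reach this height (z outside [3, 11.5]); the r=5 cylinder at (13, 12) contributes a regular 6-gon of circumradius 5 (area = (6/2)·5.000²·sin(360°/6) = 64.95 mm²); Combining (union): only the r=5 cylinder at (13, 12) is present, so the union is just that shape — area = 64.95 mm². Checking containment: the cross-section at z = 22 is a subset of the cross-section at z = 12.8.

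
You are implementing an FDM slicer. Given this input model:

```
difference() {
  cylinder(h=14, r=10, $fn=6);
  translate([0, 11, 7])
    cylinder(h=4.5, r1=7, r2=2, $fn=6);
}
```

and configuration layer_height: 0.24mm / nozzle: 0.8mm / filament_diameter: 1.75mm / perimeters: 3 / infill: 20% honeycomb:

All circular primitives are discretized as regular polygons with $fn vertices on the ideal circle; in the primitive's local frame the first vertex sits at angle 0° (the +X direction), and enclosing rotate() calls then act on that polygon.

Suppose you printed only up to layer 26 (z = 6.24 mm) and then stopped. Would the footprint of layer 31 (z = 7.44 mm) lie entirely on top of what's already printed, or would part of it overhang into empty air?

entirely on top

Compare the two slices. At z = 6.24: the cylinder: section is a regular 6-gon, circumradius r=10 (area = (6/2)·10.000²·sin(360°/6) = 259.81 mm²); the cone at (0, 11) is absent (z outside [7, 11.5]); After the difference (first − rest): none of the subtracted shapes is present at this height, so the r=10 cylinder is unchanged — area = 259.81 mm². At z = 7.44: the r=10 cylinder contributes a regular 6-gon of circumradius 10 (area = (6/2)·10.000²·sin(360°/6) = 259.81 mm²); the cone at (0, 11) contributes a regular 6-gon of circumradius 6.511 (interpolated between r1=7 and r2=2 at t=0.098) (area = (6/2)·6.511²·sin(360°/6) = 110.14 mm²); After the difference (first − rest): starting from the r=10 cylinder (259.81 mm²), the cone at (0, 11) partially overlaps it — only the 27.74 mm² overlap (of its 110.14 mm²) is removed, clipping the outline — area = 232.07 mm². Checking containment: the cross-section at z = 7.44 is a subset of the cross-section at z = 6.24.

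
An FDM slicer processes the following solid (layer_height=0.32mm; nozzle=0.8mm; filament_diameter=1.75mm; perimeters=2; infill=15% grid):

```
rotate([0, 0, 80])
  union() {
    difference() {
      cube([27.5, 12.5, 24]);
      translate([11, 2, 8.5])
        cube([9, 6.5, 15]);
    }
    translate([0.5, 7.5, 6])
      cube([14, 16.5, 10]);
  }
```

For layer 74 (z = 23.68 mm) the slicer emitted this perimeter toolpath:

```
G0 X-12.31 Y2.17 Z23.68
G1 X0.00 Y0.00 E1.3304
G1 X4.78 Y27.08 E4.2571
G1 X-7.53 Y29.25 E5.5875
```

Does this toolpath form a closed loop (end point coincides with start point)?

Start point (G0): (-12.31, 2.17). End point (last G1): the path does not return to the start — open.

no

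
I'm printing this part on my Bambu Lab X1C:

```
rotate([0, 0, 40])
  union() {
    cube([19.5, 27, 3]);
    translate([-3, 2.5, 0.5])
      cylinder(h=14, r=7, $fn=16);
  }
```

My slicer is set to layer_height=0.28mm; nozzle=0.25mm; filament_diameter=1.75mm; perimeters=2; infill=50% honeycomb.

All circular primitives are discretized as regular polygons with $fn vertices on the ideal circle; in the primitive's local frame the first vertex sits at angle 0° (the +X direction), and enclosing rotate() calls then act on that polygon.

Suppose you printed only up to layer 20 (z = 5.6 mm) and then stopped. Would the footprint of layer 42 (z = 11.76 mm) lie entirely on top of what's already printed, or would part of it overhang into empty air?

entirely on top

Compare the two slices. At z = 5.6: the cube is absent (z outside [0, 3]); the r=7 cylinder at (-3, 2.5) gives a regular 16-gon of circumradius 7 (constant along its height) (area = (16/2)·7.000²·sin(360°/16) = 150.01 mm²); Combining (union): only the r=7 cylinder at (-3, 2.5) is present, so the union is just that shape — area = 150.01 mm²; (whole slice rotated 40° about Z — lengths, areas and connectivity unchanged). At z = 11.76: the cube does not reach this height (z outside [0, 3]); the cylinder at (-3, 2.5): section is a regular 16-gon, circumradius r=7 (area = (16/2)·7.000²·sin(360°/16) = 150.01 mm²); Merging all regions: only the r=7 cylinder at (-3, 2.5) is present, so the union is just that shape — area = 150.01 mm²; (rotated 40° about Z; rotation is an isometry so areas/perimeters/island counts are preserved). Checking containment: the cross-section at z = 11.76 is a subset of the cross-section at z = 5.6.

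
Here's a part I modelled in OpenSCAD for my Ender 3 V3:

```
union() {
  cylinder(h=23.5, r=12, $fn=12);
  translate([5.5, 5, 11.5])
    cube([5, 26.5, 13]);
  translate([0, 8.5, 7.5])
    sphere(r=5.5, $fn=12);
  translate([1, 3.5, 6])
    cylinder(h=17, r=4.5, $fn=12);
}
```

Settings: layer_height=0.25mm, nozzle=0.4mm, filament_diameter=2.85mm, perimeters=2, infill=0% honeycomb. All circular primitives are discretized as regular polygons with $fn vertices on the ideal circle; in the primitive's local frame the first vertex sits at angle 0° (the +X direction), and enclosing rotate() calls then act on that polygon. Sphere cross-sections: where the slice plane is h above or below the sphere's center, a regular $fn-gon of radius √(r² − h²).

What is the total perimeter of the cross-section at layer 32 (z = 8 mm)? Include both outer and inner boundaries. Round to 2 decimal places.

At z = 8 mm: the r=12 cylinder gives a regular 12-gon of circumradius 12 (constant along its height) (perimeter = 2·12·12.000·sin(180°/12) = 74.54 mm); the cube at (5.5, 5) is absent (z outside [11.5, 24.5]); the r=5.5 sphere at (0, 8.5) slices to a regular 12-gon of circumradius 5.477 (√(r²−h²) with h=0.5 from center) (perimeter = 2·12·5.477·sin(180°/12) = 34.02 mm); the r=4.5 cylinder at (1, 3.5) contributes a regular 12-gon of circumradius 4.5 (perimeter = 2·12·4.500·sin(180°/12) = 27.95 mm); Taking the union: the regions partially overlap (shared area 134.86 mm²), so the edge portions inside another operand are dropped and the merged outline is re-measured after clipping — boundary = 76.89 mm. Overall, the cross-section is a single solid region. Total boundary length (outer) = 76.89 mm.

76.89 mm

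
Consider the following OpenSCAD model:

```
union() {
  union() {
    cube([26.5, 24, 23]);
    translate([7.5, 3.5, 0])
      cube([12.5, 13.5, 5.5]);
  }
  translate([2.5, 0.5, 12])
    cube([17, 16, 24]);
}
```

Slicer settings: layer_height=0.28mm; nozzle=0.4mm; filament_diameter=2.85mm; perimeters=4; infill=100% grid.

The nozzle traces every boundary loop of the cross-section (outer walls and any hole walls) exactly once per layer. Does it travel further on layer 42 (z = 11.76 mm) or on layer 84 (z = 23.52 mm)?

layer 42 (z = 11.76 mm)

Layer 42 (z = 11.76): the 26.5×24 cube contributes its full rectangle (perimeter 101.00 mm); the cube at (7.5, 3.5) is absent (z outside [0, 5.5]); Taking the union: only the 26.5×24 cube is present, so the union is just that shape — boundary = 101.00 mm; the cube at (2.5, 0.5) does not reach this height (z outside [12, 36]); Taking the union: only the result so far is present, so the union is just that shape — boundary = 101.00 mm. So its perimeter = 101.00 mm. Layer 84 (z = 23.52): the cube is not intersected at this z (z outside [0, 23]); the cube at (7.5, 3.5) is absent (z outside [0, 5.5]); Combining (union): nothing is present at this height; the cube at (2.5, 0.5) (footprint 17×16) is included at this height (perimeter 66.00 mm); Taking the union: only the 17×16 cube at (2.5, 0.5) is present, so the union is just that shape — boundary = 66.00 mm. So its perimeter = 66.00 mm. Layer 42 is larger (101.00 vs 66.00 mm).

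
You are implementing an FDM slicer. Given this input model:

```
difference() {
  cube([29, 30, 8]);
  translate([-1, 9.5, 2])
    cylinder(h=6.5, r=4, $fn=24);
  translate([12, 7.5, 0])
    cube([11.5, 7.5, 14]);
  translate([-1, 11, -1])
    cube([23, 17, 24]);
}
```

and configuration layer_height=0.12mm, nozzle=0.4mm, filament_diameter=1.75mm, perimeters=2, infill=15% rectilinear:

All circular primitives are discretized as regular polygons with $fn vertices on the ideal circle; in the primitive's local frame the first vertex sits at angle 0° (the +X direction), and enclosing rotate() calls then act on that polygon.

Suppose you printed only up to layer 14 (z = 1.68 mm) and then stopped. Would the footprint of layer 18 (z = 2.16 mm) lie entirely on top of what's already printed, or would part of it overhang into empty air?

Compare the two slices. At z = 1.68: the cube is present — its section is the full 29×30 rectangle (area 870.00 mm²); the cylinder at (-1, 9.5) does not reach this height (z outside [2, 8.5]); the cube at (12, 7.5) (footprint 11.5×7.5) is included at this height (area 86.25 mm²); the cube at (-1, 11) is present — its section is the full 23×17 rectangle (area 391.00 mm²); Subtracting the remaining from the first: starting from the 29×30 cube (870.00 mm²), the 11.5×7.5 cube at (12, 7.5) lies wholly inside it (removes its full 86.25 mm² and its 38.00 mm outline becomes a hole wall); the 23×17 cube at (-1, 11) partially overlaps it — only the 334.00 mm² overlap (of its 391.00 mm²) is removed, clipping the outline — area = 449.75 mm². At z = 2.16: the cube is present — its section is the full 29×30 rectangle (area 870.00 mm²); the r=4 cylinder at (-1, 9.5) gives a regular 24-gon of circumradius 4 (constant along its height) (area = (24/2)·4.000²·sin(360°/24) = 49.69 mm²); the 11.5×7.5 cube at (12, 7.5) contributes its full rectangle (area 86.25 mm²); the cube at (-1, 11) is present — its section is the full 23×17 rectangle (area 391.00 mm²); After the difference (first − rest): starting from the 29×30 cube (870.00 mm²), the r=4 cylinder at (-1, 9.5) partially overlaps it — only the 16.98 mm² overlap (of its 49.69 mm²) is removed, clipping the outline; the 11.5×7.5 cube at (12, 7.5) lies wholly inside it (removes its full 86.25 mm² and its 38.00 mm outline becomes a hole wall); the 23×17 cube at (-1, 11) partially overlaps it — only the 329.83 mm² overlap (of its 391.00 mm²) is removed, clipping the outline — area = 436.94 mm². Checking containment: the cross-section at z = 2.16 is a subset of the cross-section at z = 1.68.

entirely on top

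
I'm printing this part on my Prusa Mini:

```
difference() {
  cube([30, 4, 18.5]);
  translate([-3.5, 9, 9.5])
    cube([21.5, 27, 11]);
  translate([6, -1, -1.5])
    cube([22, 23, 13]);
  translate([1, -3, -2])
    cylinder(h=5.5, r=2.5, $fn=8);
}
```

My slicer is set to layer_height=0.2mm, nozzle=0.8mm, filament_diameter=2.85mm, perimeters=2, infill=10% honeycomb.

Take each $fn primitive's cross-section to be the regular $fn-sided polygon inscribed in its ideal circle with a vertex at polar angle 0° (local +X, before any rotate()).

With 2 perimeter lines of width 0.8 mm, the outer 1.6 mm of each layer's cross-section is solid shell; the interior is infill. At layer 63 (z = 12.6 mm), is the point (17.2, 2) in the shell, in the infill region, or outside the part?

At z = 12.6 mm: the cube is present — its section is the full 30×4 rectangle; the cube at (-3.5, 9) is present — its section is the full 21.5×27 rectangle; the cube at (6, -1) is not intersected at this z (z outside [-1.5, 11.5]); the cylinder at (1, -3) is not intersected at this z (z outside [-2, 3.5]); Subtracting the remaining from the first: starting from the 30×4 cube, the 21.5×27 cube at (-3.5, 9) misses the remaining region (no effect) — 1 connected region. Overall, the cross-section is a single solid region. The nearest boundary edge runs (0.00, 4.00)→(30.00, 4.00); distance from the point to it = 2.00 mm. The point is inside the cross-section and 2.00 mm from the nearest boundary — more than the 1.6 mm shell width (2 × 0.8), so it's in the infill interior.

infill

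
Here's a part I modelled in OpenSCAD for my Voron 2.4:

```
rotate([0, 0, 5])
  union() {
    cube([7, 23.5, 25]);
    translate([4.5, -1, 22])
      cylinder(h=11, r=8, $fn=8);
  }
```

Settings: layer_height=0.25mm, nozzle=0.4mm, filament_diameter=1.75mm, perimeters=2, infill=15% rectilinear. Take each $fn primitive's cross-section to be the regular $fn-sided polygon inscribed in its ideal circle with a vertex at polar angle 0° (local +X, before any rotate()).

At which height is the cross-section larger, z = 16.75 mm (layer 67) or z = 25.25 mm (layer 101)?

Layer 67 (z = 16.75): the cube is present — its section is the full 7×23.5 rectangle (area 164.50 mm²); the cylinder at (4.5, -1) is absent (z outside [22, 33]); Combining (union): only the 7×23.5 cube is present, so the union is just that shape — area = 164.50 mm²; (whole slice rotated 5° about Z — lengths, areas and connectivity unchanged). So its area = 164.50 mm². Layer 101 (z = 25.25): the cube does not reach this height (z outside [0, 25]); the r=8 cylinder at (4.5, -1) gives a regular 8-gon of circumradius 8 (constant along its height) (area = (8/2)·8.000²·sin(360°/8) = 181.02 mm²); Taking the union: only the r=8 cylinder at (4.5, -1) is present, so the union is just that shape — area = 181.02 mm²; (whole slice rotated 5° about Z — lengths, areas and connectivity unchanged). So its area = 181.02 mm². Layer 101 is larger (181.02 vs 164.50 mm²).

layer 101 (z = 25.25 mm)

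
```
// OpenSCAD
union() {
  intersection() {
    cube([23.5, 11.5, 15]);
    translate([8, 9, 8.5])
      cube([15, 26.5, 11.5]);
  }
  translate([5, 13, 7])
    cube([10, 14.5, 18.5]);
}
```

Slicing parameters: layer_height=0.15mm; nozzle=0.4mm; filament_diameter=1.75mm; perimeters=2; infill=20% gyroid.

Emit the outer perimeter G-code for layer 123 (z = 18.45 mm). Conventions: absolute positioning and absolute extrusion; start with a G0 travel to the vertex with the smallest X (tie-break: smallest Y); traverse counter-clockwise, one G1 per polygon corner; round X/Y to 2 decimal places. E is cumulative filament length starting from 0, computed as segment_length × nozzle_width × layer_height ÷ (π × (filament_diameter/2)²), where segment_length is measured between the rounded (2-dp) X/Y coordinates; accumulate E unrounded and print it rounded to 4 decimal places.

G0 X5.00 Y13.00 Z18.45
G1 X15.00 Y13.00 E0.2495
G1 X15.00 Y27.50 E0.6112
G1 X5.00 Y27.50 E0.8606
G1 X5.00 Y13.00 E1.2223

At z = 18.45 mm: the cube is absent (z outside [0, 15]); the 15×26.5 cube at (8, 9) contributes its full rectangle; Keeping only the common overlap: at least one operand is absent at this height, so nothing remains; the 10×14.5 cube at (5, 13) contributes its full rectangle; Combining (union): only the 10×14.5 cube at (5, 13) is present, so the union is just that shape — 1 connected region. The outline is a single polygon with 4 vertices. Extrusion per mm of travel: 0.4 × 0.15 / (π × 0.875²) = 0.024945. Accumulating E over each segment gives final E = 1.2223.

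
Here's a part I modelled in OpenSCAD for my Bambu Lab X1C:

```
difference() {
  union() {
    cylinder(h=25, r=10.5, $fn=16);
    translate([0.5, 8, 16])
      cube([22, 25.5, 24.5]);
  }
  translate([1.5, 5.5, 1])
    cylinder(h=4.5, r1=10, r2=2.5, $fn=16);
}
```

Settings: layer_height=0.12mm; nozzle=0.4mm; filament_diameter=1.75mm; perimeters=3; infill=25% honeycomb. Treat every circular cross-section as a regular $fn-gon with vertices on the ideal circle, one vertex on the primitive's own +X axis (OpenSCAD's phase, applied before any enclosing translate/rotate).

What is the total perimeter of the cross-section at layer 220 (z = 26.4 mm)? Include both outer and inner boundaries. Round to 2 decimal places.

At z = 26.4 mm: the cylinder is absent (z outside [0, 25]); the cube at (0.5, 8) (footprint 22×25.5) is included at this height (perimeter 95.00 mm); Taking the union: only the 22×25.5 cube at (0.5, 8) is present, so the union is just that shape — boundary = 95.00 mm; the cone at (1.5, 5.5) is not intersected at this z (z outside [1, 5.5]); Subtracting the remaining from the first: none of the subtracted shapes is present at this height, so the result so far is unchanged — boundary = 95.00 mm. Overall, the cross-section is a single solid region. Total boundary length (outer) = 95.00 mm.

95.00 mm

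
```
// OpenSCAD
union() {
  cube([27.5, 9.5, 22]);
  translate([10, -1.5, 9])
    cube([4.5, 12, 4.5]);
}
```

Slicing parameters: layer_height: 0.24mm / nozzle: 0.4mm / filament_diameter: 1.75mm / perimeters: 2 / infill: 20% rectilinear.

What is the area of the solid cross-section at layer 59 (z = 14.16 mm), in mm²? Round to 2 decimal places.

261.25 mm²

At z = 14.16 mm: the 27.5×9.5 cube contributes its full rectangle (area 261.25 mm²); the cube at (10, -1.5) is absent (z outside [9, 13.5]); Merging all regions: only the 27.5×9.5 cube is present, so the union is just that shape — area = 261.25 mm². Overall, the cross-section is a single solid region. Net area = 261.25 mm².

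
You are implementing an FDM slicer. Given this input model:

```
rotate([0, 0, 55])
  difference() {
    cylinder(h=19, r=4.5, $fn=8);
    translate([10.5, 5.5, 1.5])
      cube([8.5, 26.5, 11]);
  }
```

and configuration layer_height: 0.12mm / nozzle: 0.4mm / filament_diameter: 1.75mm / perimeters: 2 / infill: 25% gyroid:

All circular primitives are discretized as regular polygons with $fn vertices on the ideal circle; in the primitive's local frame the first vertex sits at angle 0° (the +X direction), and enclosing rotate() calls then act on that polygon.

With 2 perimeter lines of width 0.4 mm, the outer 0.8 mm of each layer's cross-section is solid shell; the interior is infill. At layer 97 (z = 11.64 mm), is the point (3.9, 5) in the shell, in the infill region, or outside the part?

outside

At z = 11.64 mm: the r=4.5 cylinder gives a regular 8-gon of circumradius 4.5 (constant along its height); the cube at (10.5, 5.5) is present — its section is the full 8.5×26.5 rectangle; Subtracting the remaining from the first: starting from the r=4.5 cylinder, the 8.5×26.5 cube at (10.5, 5.5) misses the remaining region (no effect) — 1 connected region; (whole slice rotated 55° about Z — lengths, areas and connectivity unchanged). Overall, the cross-section is a single solid region. Undo the 55° rotation: the query point maps to (6.333, -0.327) in the un-rotated model frame. The nearest boundary edge runs (3.18, 3.18)→(4.50, 0.00); distance from the point to it = 1.86 mm. The point is not inside any of the regions above, so it lies outside the cross-section (1.86 mm from the nearest boundary).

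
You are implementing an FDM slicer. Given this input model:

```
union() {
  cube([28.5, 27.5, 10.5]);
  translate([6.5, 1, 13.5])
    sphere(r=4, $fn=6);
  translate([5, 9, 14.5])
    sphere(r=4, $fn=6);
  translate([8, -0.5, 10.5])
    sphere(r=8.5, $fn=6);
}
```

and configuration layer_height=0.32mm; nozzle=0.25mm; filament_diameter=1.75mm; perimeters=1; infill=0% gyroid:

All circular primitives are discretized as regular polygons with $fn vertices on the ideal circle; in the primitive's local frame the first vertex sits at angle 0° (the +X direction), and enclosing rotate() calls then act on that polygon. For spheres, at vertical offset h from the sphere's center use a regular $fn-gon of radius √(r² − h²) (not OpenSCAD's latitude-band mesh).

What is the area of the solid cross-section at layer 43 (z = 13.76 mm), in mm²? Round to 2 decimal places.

At z = 13.76 mm: the cube is not intersected at this z (z outside [0, 10.5]); the r=4 sphere at (6.5, 1) contributes a regular 6-gon of circumradius √(4²−0.26²) = 3.992 (area = (6/2)·3.992²·sin(360°/6) = 41.39 mm²); the r=4 sphere at (5, 9) slices to a regular 6-gon of circumradius 3.931 (√(r²−h²) with h=0.74 from center) (area = (6/2)·3.931²·sin(360°/6) = 40.15 mm²); the sphere at (8, -0.5): section is a regular 6-gon, circumradius = √(r²−h²) = √(8.5²−3.26²) = 7.850 (area = (6/2)·7.850²·sin(360°/6) = 160.10 mm²); Taking the union: the regions partially overlap — summed areas 241.64 mm² minus the doubly-counted overlap 43.71 mm² gives 197.93 mm² — area = 197.93 mm². Overall, the cross-section is a single solid region. Net area = 197.93 mm².

197.93 mm²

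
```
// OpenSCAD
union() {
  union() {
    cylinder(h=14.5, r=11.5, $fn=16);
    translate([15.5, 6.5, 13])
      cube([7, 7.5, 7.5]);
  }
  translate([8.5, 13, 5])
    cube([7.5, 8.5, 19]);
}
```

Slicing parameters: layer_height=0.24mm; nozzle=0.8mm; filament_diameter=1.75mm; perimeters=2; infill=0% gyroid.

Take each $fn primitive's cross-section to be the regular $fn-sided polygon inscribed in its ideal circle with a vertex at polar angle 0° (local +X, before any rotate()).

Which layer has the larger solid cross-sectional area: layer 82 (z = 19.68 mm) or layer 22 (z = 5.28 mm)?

layer 22 (z = 5.28 mm)

Layer 82 (z = 19.68): the cylinder is absent (z outside [0, 14.5]); the cube at (15.5, 6.5) is present — its section is the full 7×7.5 rectangle (area 52.50 mm²); Taking the union: only the 7×7.5 cube at (15.5, 6.5) is present, so the union is just that shape — area = 52.50 mm²; the 7.5×8.5 cube at (8.5, 13) contributes its full rectangle (area 63.75 mm²); Combining (union): the regions partially overlap — summed areas 116.25 mm² minus the doubly-counted overlap 0.50 mm² gives 115.75 mm² — area = 115.75 mm². So its area = 115.75 mm². Layer 22 (z = 5.28): the r=11.5 cylinder gives a regular 16-gon of circumradius 11.5 (constant along its height) (area = (16/2)·11.500²·sin(360°/16) = 404.88 mm²); the cube at (15.5, 6.5) is absent (z outside [13, 20.5]); Merging all regions: only the r=11.5 cylinder is present, so the union is just that shape — area = 404.88 mm²; the 7.5×8.5 cube at (8.5, 13) contributes its full rectangle (area 63.75 mm²); Merging all regions: the 2 present regions are separate (no shared area or edge), so areas and boundary lengths simply add and each stays a separate island — area = 468.63 mm². So its area = 468.63 mm². Layer 22 is larger (468.63 vs 115.75 mm²).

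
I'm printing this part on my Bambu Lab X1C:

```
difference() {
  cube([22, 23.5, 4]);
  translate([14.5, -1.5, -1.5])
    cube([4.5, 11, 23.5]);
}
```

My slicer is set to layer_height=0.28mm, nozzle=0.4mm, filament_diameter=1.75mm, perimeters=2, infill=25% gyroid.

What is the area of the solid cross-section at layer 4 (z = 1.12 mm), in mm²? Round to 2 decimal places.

474.25 mm²

At z = 1.12 mm: the cube is present — its section is the full 22×23.5 rectangle (area 517.00 mm²); the cube at (14.5, -1.5) is present — its section is the full 4.5×11 rectangle (area 49.50 mm²); Subtracting the remaining from the first: starting from the 22×23.5 cube (517.00 mm²), the 4.5×11 cube at (14.5, -1.5) partially overlaps it — only the 42.75 mm² overlap (of its 49.50 mm²) is removed, clipping the outline — area = 474.25 mm². Overall, the cross-section is a single solid region. Net area = 474.25 mm².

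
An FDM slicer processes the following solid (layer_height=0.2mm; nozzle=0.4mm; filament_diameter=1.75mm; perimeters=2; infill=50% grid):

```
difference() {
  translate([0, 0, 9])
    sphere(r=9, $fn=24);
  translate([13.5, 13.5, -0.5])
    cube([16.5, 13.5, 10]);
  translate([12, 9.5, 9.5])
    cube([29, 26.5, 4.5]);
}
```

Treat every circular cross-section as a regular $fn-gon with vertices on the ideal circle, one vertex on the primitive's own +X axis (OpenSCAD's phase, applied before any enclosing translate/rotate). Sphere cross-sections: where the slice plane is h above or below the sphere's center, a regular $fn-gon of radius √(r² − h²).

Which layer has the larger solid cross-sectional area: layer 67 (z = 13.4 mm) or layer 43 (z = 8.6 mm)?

layer 43 (z = 8.6 mm)

Layer 67 (z = 13.4): the r=9 sphere contributes a regular 24-gon of circumradius √(9²−4.4²) = 7.851 (area = (24/2)·7.851²·sin(360°/24) = 191.44 mm²); the cube at (13.5, 13.5) does not reach this height (z outside [-0.5, 9.5]); the cube at (12, 9.5) is present — its section is the full 29×26.5 rectangle (area 768.50 mm²); Taking the first minus the rest: starting from the r=9 sphere (191.44 mm²), the 29×26.5 cube at (12, 9.5) misses the remaining region (no effect) — area = 191.44 mm². So its area = 191.44 mm². Layer 43 (z = 8.6): the r=9 sphere slices to a regular 24-gon of circumradius 8.991 (√(r²−h²) with h=0.4 from center) (area = (24/2)·8.991²·sin(360°/24) = 251.08 mm²); the 16.5×13.5 cube at (13.5, 13.5) contributes its full rectangle (area 222.75 mm²); the cube at (12, 9.5) is absent (z outside [9.5, 14]); Subtracting the remaining from the first: starting from the r=9 sphere (251.08 mm²), the 16.5×13.5 cube at (13.5, 13.5) misses the remaining region (no effect) — area = 251.08 mm². So its area = 251.08 mm². Layer 43 is larger (251.08 vs 191.44 mm²).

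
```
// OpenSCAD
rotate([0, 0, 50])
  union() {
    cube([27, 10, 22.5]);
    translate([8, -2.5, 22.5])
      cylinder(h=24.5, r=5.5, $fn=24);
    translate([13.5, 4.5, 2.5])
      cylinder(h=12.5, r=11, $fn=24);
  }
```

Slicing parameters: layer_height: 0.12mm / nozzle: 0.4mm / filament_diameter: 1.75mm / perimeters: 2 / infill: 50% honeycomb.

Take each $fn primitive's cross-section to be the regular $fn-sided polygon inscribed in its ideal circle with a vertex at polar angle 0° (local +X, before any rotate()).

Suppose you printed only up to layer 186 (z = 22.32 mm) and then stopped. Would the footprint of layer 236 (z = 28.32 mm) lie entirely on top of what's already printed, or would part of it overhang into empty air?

part overhangs

Compare the two slices. At z = 22.32: the cube is present — its section is the full 27×10 rectangle (area 270.00 mm²); the cylinder at (8, -2.5) is absent (z outside [22.5, 47]); the cylinder at (13.5, 4.5) is absent (z outside [2.5, 15]); Merging all regions: only the 27×10 cube is present, so the union is just that shape — area = 270.00 mm²; (rotated 50° about Z; rotation is an isometry so areas/perimeters/island counts are preserved). At z = 28.32: the cube is absent (z outside [0, 22.5]); the r=5.5 cylinder at (8, -2.5) gives a regular 24-gon of circumradius 5.5 (constant along its height) (area = (24/2)·5.500²·sin(360°/24) = 93.95 mm²); the cylinder at (13.5, 4.5) does not reach this height (z outside [2.5, 15]); Merging all regions: only the r=5.5 cylinder at (8, -2.5) is present, so the union is just that shape — area = 93.95 mm²; (rotated 50° about Z; rotation is an isometry so areas/perimeters/island counts are preserved). Checking containment: at z = 28.32 the cross-section extends beyond the z = 22.32 cross-section by about 73.33 mm².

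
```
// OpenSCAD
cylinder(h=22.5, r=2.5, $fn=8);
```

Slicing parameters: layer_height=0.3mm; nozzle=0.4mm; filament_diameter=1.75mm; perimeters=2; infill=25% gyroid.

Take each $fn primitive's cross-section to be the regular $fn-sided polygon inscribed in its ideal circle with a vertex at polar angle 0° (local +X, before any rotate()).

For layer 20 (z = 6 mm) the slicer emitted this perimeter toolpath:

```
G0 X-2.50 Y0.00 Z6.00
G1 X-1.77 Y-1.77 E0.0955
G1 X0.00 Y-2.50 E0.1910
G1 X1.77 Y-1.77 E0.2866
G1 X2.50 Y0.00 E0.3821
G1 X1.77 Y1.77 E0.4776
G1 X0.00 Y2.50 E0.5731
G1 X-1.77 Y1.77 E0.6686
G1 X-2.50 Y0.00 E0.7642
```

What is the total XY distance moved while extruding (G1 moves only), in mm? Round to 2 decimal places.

Sum the Euclidean lengths of each G1 segment: total = 15.32 mm.

15.32 mm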